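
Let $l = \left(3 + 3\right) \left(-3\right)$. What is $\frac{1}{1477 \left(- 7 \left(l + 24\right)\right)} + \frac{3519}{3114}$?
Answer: $\frac{6063737}{5365941} \approx 1.13$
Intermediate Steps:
$l = -18$ ($l = 6 \left(-3\right) = -18$)
$\frac{1}{1477 \left(- 7 \left(l + 24\right)\right)} + \frac{3519}{3114} = \frac{1}{1477 \left(- 7 \left(-18 + 24\right)\right)} + \frac{3519}{3114} = \frac{1}{1477 \left(\left(-7\right) 6\right)} + 3519 \cdot \frac{1}{3114} = \frac{1}{1477 \left(-42\right)} + \frac{391}{346} = \frac{1}{1477} \left(- \frac{1}{42}\right) + \frac{391}{346} = - \frac{1}{62034} + \frac{391}{346} = \frac{6063737}{5365941}$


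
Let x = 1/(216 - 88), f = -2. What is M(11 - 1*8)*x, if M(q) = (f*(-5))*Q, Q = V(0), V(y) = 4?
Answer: 5/16 ≈ 0.31250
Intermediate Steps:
Q = 4
x = 1/128 ≈ 0.0078125
M(q) = 40 (M(q) = -2*(-5)*4 = 10*4 = 40)
M(11 - 1*8)*x = 40*(1/128) = 5/16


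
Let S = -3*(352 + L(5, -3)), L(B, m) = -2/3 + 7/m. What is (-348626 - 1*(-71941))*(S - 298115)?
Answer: 82773637970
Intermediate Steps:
L(B, m) = -2/3 + 7/m (L(B, m) = -2*1/3 + 7/m = -2/3 + 7/m)
S = -1047 (S = -3*(352 + (-2/3 + 7/(-3))) = -3*(352 + (-2/3 + 7*(-1/3))) = -3*(352 + (-2/3 - 7/3)) = -3*(352 - 3) = -3*349 = -1047)
(-348626 - 1*(-71941))*(S - 298115) = (-348626 - 1*(-71941))*(-1047 - 298115) = (-348626 + 71941)*(-299162) = -276685*(-299162) = 82773637970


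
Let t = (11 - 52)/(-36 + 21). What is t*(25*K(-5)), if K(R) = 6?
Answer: 410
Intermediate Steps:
t = 41/15 (t = -41/(-15) = -41*(-1/15) = 41/15 ≈ 2.7333)
t*(25*K(-5)) = 41*(25*6)/15 = (41/15)*150 = 410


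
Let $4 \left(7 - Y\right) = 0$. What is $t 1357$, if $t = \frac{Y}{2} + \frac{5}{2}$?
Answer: $8142$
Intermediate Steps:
$Y = 7$ ($Y = 7 - 0 = 7 + 0 = 7$)
$t = 6$ ($t = \frac{7}{2} + \frac{5}{2} = 6$)
$t 1357 = 6 \cdot 1357 = 8142$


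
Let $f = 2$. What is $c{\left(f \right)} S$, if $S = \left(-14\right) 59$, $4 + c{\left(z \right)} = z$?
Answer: $1652$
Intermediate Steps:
$c{\left(z \right)} = -4 + z$
$S = -826$
$c{\left(f \right)} S = \left(-4 + 2\right) \left(-826\right) = \left(-2\right) \left(-826\right) = 1652$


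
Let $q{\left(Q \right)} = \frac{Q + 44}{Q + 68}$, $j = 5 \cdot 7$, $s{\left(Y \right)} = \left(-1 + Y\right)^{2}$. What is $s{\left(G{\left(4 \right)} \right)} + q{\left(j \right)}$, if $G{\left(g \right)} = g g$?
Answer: $\frac{23254}{103} \approx 225.77$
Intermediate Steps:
$G{\left(g \right)} = g^{2}$
$j = 35$
$q{\left(Q \right)} = \frac{44 + Q}{68 + Q}$
$s{\left(G{\left(4 \right)} \right)} + q{\left(j \right)} = \left(-1 + 4^{2}\right)^{2} + \frac{44 + 35}{68 + 35} = \left(-1 + 16\right)^{2} + \frac{1}{103} \cdot 79 = 15^{2} + \frac{1}{103} \cdot 79 = 225 + \frac{79}{103} = \frac{23254}{103}$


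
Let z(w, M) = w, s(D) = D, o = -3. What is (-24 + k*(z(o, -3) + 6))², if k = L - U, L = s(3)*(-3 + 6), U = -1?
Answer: 36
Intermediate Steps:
L = 9 (L = 3*(-3 + 6) = 3*3 = 9)
k = 10 (k = 9 - 1*(-1) = 9 + 1 = 10)
(-24 + k*(z(o, -3) + 6))² = (-24 + 10*(-3 + 6))² = (-24 + 10*3)² = (-24 + 30)² = 6² = 36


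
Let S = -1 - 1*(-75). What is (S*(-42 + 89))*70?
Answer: 243460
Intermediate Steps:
S = 74 (S = -1 + 75 = 74)
(S*(-42 + 89))*70 = (74*(-42 + 89))*70 = (74*47)*70 = 3478*70 = 243460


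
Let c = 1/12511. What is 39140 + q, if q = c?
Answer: 489680541/12511 ≈ 39140.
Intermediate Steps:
c = 1/12511 ≈ 7.9930e-5
q = 1/12511 ≈ 7.9930e-5
39140 + q = 39140 + 1/12511 = 489680541/12511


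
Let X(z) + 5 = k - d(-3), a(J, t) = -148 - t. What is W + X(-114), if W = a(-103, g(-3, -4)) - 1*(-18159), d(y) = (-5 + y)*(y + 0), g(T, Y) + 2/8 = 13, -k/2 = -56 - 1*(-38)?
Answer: 72021/4 ≈ 18005.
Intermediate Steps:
k = 36 (k = -2*(-56 - 1*(-38)) = -2*(-56 + 38) = -2*(-18) = 36)
g(T, Y) = 51/4 (g(T, Y) = -¼ + 13 = 51/4)
d(y) = y*(-5 + y) (d(y) = (-5 + y)*y = y*(-5 + y))
W = 71993/4 (W = (-148 - 1*51/4) - 1*(-18159) = (-148 - 51/4) + 18159 = -643/4 + 18159 = 71993/4 ≈ 17998.)
X(z) = 7 (X(z) = -5 + (36 - (-3)*(-5 - 3)) = -5 + (36 - (-3)*(-8)) = -5 + (36 - 1*24) = -5 + (36 - 24) = -5 + 12 = 7)
W + X(-114) = 71993/4 + 7 = 72021/4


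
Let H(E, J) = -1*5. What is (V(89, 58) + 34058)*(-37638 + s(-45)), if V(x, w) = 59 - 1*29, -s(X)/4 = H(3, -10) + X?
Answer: -1276186544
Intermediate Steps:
H(E, J) = -5
s(X) = 20 - 4*X (s(X) = -4*(-5 + X) = 20 - 4*X)
V(x, w) = 30 (V(x, w) = 59 - 29 = 30)
(V(89, 58) + 34058)*(-37638 + s(-45)) = (30 + 34058)*(-37638 + (20 - 4*(-45))) = 34088*(-37638 + (20 + 180)) = 34088*(-37638 + 200) = 34088*(-37438) = -1276186544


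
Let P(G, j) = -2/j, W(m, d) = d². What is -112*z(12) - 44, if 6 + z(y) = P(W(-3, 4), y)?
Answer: 1940/3 ≈ 646.67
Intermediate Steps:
z(y) = -6 - 2/y
-112*z(12) - 44 = -112*(-6 - 2/12) - 44 = -112*(-6 - 2*1/12) - 44 = -112*(-6 - ⅙) - 44 = -112*(-37/6) - 44 = 2072/3 - 44 = 1940/3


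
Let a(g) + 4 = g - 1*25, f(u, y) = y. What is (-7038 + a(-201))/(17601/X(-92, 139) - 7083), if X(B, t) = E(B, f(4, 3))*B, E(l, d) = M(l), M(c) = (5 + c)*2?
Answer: 38782048/37789021 ≈ 1.0263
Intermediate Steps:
M(c) = 10 + 2*c
a(g) = -29 + g (a(g) = -4 + (g - 1*25) = -4 + (g - 25) = -4 + (-25 + g) = -29 + g)
E(l, d) = 10 + 2*l
X(B, t) = B*(10 + 2*B) (X(B, t) = (10 + 2*B)*B = B*(10 + 2*B))
(-7038 + a(-201))/(17601/X(-92, 139) - 7083) = (-7038 + (-29 - 201))/(17601/((2*(-92)*(5 - 92))) - 7083) = (-7038 - 230)/(17601/((2*(-92)*(-87))) - 7083) = -7268/(17601/16008 - 7083) = -7268/(17601*(1/16008) - 7083) = -7268/(5867/5336 - 7083) = -7268/(-37789021/5336) = -7268*(-5336/37789021) = 38782048/37789021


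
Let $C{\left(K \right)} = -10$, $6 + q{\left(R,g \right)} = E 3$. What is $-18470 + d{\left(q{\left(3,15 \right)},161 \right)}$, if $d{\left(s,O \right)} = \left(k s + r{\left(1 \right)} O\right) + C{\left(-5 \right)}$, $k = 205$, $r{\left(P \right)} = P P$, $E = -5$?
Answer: $-22624$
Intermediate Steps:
$r{\left(P \right)} = P^{2}$
$q{\left(R,g \right)} = -21$ ($q{\left(R,g \right)} = -6 - 15 = -21$)
$d{\left(s,O \right)} = -10 + O + 205 s$ ($d{\left(s,O \right)} = \left(205 s + 1^{2} O\right) - 10 = \left(205 s + 1 O\right) - 10 = \left(205 s + O\right) - 10 = \left(O + 205 s\right) - 10 = -10 + O + 205 s$)
$-18470 + d{\left(q{\left(3,15 \right)},161 \right)} = -18470 + \left(-10 + 161 + 205 \left(-21\right)\right) = -18470 - 4154 = -22624$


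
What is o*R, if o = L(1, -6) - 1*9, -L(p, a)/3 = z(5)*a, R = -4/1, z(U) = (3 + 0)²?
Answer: -612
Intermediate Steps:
z(U) = 9 (z(U) = 3² = 9)
R = -4 ≈ -4.0000
L(p, a) = -27*a
o = 153 (o = -27*(-6) - 1*9 = 162 - 9 = 153)
o*R = 153*(-4) = -612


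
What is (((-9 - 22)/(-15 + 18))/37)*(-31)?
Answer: 961/111 ≈ 8.6577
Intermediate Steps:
(((-9 - 22)/(-15 + 18))/37)*(-31) = ((-31/3)/37)*(-31) = ((-31*⅓)/37)*(-31) = ((1/37)*(-31/3))*(-31) = -31/111*(-31) = 961/111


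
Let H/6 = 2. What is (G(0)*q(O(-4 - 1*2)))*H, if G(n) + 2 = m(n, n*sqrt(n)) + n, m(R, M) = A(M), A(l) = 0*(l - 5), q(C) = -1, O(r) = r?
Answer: 24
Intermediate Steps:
H = 12 (H = 6*2 = 12)
A(l) = 0 (A(l) = 0*(-5 + l) = 0)
m(R, M) = 0
G(n) = -2 + n (G(n) = -2 + (0 + n) = -2 + n)
(G(0)*q(O(-4 - 1*2)))*H = ((-2 + 0)*(-1))*12 = -2*(-1)*12 = 2*12 = 24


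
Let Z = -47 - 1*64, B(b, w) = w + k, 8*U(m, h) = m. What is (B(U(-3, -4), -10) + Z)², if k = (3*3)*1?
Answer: 12544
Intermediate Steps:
U(m, h) = m/8
k = 9 (k = 9*1 = 9)
B(b, w) = 9 + w (B(b, w) = w + 9 = 9 + w)
Z = -111 (Z = -47 - 64 = -111)
(B(U(-3, -4), -10) + Z)² = ((9 - 10) - 111)² = (-1 - 111)² = (-112)² = 12544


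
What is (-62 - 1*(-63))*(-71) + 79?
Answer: 8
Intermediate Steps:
(-62 - 1*(-63))*(-71) + 79 = (-62 + 63)*(-71) + 79 = 1*(-71) + 79 = -71 + 79 = 8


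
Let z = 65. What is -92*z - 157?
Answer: -6137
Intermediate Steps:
-92*z - 157 = -92*65 - 157 = -5980 - 157 = -6137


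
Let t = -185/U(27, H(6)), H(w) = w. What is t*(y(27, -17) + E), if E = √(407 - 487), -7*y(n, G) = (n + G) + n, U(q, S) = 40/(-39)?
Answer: -53391/56 + 1443*I*√5/2 ≈ -953.41 + 1613.3*I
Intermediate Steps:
U(q, S) = -40/39 (U(q, S) = 40*(-1/39) = -40/39)
y(n, G) = -2*n/7 - G/7 (y(n, G) = -((n + G) + n)/7 = -((G + n) + n)/7 = -(G + 2*n)/7 = -2*n/7 - G/7)
t = 1443/8 (t = -185/(-40/39) = -185*(-39/40) = 1443/8 ≈ 180.38)
E = 4*I*√5 (E = √(-80) = 4*I*√5 ≈ 8.9443*I)
t*(y(27, -17) + E) = 1443*((-2/7*27 - ⅐*(-17)) + 4*I*√5)/8 = 1443*((-54/7 + 17/7) + 4*I*√5)/8 = 1443*(-37/7 + 4*I*√5)/8 = -53391/56 + 1443*I*√5/2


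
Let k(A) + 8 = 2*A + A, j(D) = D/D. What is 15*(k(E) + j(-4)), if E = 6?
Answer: 165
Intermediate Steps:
j(D) = 1
k(A) = -8 + 3*A (k(A) = -8 + (2*A + A) = -8 + 3*A)
15*(k(E) + j(-4)) = 15*((-8 + 3*6) + 1) = 15*((-8 + 18) + 1) = 15*(10 + 1) = 15*11 = 165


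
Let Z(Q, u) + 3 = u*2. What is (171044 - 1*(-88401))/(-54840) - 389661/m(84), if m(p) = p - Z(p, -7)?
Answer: -4279042637/1107768 ≈ -3862.8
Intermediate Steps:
Z(Q, u) = -3 + 2*u (Z(Q, u) = -3 + u*2 = -3 + 2*u)
m(p) = 17 + p (m(p) = p - (-3 + 2*(-7)) = p - (-3 - 14) = p - 1*(-17) = p + 17 = 17 + p)
(171044 - 1*(-88401))/(-54840) - 389661/m(84) = (171044 - 1*(-88401))/(-54840) - 389661/(17 + 84) = (171044 + 88401)*(-1/54840) - 389661/101 = 259445*(-1/54840) - 389661*1/101 = -51889/10968 - 389661/101 = -4279042637/1107768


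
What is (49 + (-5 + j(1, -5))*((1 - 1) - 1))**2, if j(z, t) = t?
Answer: 3481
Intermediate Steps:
(49 + (-5 + j(1, -5))*((1 - 1) - 1))**2 = (49 + (-5 - 5)*((1 - 1) - 1))**2 = (49 - 10*(0 - 1))**2 = (49 - 10*(-1))**2 = (49 + 10)**2 = 59**2 = 3481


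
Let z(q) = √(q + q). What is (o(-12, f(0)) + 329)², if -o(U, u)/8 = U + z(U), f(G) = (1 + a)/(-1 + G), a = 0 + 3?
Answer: 179089 - 13600*I*√6 ≈ 1.7909e+5 - 33313.0*I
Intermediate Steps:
a = 3
f(G) = 4/(-1 + G) (f(G) = (1 + 3)/(-1 + G) = 4/(-1 + G))
z(q) = √2*√q (z(q) = √(2*q) = √2*√q)
o(U, u) = -8*U - 8*√2*√U (o(U, u) = -8*(U + √2*√U) = -8*U - 8*√2*√U)
(o(-12, f(0)) + 329)² = ((-8*(-12) - 8*√2*√(-12)) + 329)² = ((96 - 8*√2*2*I*√3) + 329)² = ((96 - 16*I*√6) + 329)² = (425 - 16*I*√6)²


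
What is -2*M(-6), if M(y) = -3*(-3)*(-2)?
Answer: 36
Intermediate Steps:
M(y) = -18 (M(y) = 9*(-2) = -18)
-2*M(-6) = -2*(-18) = 36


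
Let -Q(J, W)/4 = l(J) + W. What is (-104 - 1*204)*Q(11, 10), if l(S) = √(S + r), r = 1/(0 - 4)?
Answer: 12320 + 616*√43 ≈ 16359.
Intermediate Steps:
r = -¼ (r = 1/(-4) = -¼ ≈ -0.25000)
l(S) = √(-¼ + S) (l(S) = √(S - ¼) = √(-¼ + S))
Q(J, W) = -4*W - 2*√(-1 + 4*J) (Q(J, W) = -4*(√(-1 + 4*J)/2 + W) = -4*(W + √(-1 + 4*J)/2) = -4*W - 2*√(-1 + 4*J))
(-104 - 1*204)*Q(11, 10) = (-104 - 1*204)*(-4*10 - 2*√(-1 + 4*11)) = (-104 - 204)*(-40 - 2*√(-1 + 44)) = -308*(-40 - 2*√43) = 12320 + 616*√43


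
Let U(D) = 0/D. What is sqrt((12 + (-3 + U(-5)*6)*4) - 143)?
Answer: I*sqrt(143) ≈ 11.958*I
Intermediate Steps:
U(D) = 0
sqrt((12 + (-3 + U(-5)*6)*4) - 143) = sqrt((12 + (-3 + 0*6)*4) - 143) = sqrt((12 + (-3 + 0)*4) - 143) = sqrt((12 - 3*4) - 143) = sqrt((12 - 12) - 143) = sqrt(0 - 143) = sqrt(-143) = I*sqrt(143)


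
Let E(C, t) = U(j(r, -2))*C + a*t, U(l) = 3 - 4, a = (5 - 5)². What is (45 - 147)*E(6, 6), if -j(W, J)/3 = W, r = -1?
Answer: 612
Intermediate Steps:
j(W, J) = -3*W
a = 0 (a = 0² = 0)
U(l) = -1
E(C, t) = -C (E(C, t) = -C + 0*t = -C + 0 = -C)
(45 - 147)*E(6, 6) = (45 - 147)*(-1*6) = -102*(-6) = 612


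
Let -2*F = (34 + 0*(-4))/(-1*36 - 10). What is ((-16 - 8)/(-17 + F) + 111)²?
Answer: 822140929/65025 ≈ 12643.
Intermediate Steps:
F = 17/46 (F = -(34 + 0*(-4))/(2*(-1*36 - 10)) = -(34 + 0)/(2*(-36 - 10)) = -17/(-46) = -17*(-1)/46 = -½*(-17/23) = 17/46 ≈ 0.36957)
((-16 - 8)/(-17 + F) + 111)² = ((-16 - 8)/(-17 + 17/46) + 111)² = (-24/(-765/46) + 111)² = (-24*(-46/765) + 111)² = (368/255 + 111)² = (28673/255)² = 822140929/65025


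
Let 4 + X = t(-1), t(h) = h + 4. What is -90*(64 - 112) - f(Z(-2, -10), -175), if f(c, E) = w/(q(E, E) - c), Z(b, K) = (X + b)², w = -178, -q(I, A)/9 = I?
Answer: 3382649/783 ≈ 4320.1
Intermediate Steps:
t(h) = 4 + h
X = -1 (X = -4 + (4 - 1) = -4 + 3 = -1)
q(I, A) = -9*I
Z(b, K) = (-1 + b)²
f(c, E) = -178/(-c - 9*E) (f(c, E) = -178/(-9*E - c) = -178/(-c - 9*E))
-90*(64 - 112) - f(Z(-2, -10), -175) = -90*(64 - 112) - 178/((-1 - 2)² + 9*(-175)) = -90*(-48) - 178/((-3)² - 1575) = 4320 - 178/(9 - 1575) = 4320 - 178/(-1566) = 4320 - 178*(-1)/1566 = 4320 - 1*(-89/783) = 4320 + 89/783 = 3382649/783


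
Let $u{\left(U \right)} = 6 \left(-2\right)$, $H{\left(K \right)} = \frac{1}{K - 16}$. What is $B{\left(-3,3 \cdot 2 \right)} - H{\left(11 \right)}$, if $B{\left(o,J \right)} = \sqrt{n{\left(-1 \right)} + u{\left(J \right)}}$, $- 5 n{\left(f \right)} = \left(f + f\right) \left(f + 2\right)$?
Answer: $\frac{1}{5} + \frac{i \sqrt{290}}{5} \approx 0.2 + 3.4059 i$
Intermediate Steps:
$H{\left(K \right)} = \frac{1}{-16 + K}$
$n{\left(f \right)} = - \frac{2 f \left(2 + f\right)}{5}$ ($n{\left(f \right)} = - \frac{\left(f + f\right) \left(f + 2\right)}{5} = - \frac{2 f \left(2 + f\right)}{5}$)
$u{\left(U \right)} = -12$
$B{\left(o,J \right)} = \frac{i \sqrt{290}}{5}$ ($B{\left(o,J \right)} = \sqrt{\left(- \frac{2}{5}\right) \left(-1\right) \left(2 - 1\right) - 12} = \sqrt{\left(- \frac{2}{5}\right) \left(-1\right) 1 - 12} = \sqrt{\frac{2}{5} - 12} = \sqrt{- \frac{58}{5}} = \frac{i \sqrt{290}}{5}$)
$B{\left(-3,3 \cdot 2 \right)} - H{\left(11 \right)} = \frac{i \sqrt{290}}{5} - \frac{1}{-16 + 11} = \frac{i \sqrt{290}}{5} - \frac{1}{-5} = \frac{i \sqrt{290}}{5} - - \frac{1}{5} = \frac{i \sqrt{290}}{5} + \frac{1}{5} = \frac{1}{5} + \frac{i \sqrt{290}}{5}$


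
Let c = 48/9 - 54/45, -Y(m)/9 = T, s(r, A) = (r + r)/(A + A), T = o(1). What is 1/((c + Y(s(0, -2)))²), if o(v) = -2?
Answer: 225/110224 ≈ 0.0020413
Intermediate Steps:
T = -2
s(r, A) = r/A (s(r, A) = (2*r)/((2*A)) = (2*r)*(1/(2*A)) = r/A)
Y(m) = 18 (Y(m) = -9*(-2) = 18)
c = 62/15 (c = 48*(⅑) - 54*1/45 = 16/3 - 6/5 = 62/15 ≈ 4.1333)
1/((c + Y(s(0, -2)))²) = 1/((62/15 + 18)²) = 1/((332/15)²) = 1/(110224/225) = 225/110224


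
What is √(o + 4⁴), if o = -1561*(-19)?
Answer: √29915 ≈ 172.96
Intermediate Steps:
o = 29659
√(o + 4⁴) = √(29659 + 4⁴) = √(29659 + 256) = √29915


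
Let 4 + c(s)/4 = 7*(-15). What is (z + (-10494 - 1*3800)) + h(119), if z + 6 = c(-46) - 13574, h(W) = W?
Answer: -28191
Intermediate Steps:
c(s) = -436 (c(s) = -16 + 4*(7*(-15)) = -16 + 4*(-105) = -16 - 420 = -436)
z = -14016 (z = -6 + (-436 - 13574) = -6 - 14010 = -14016)
(z + (-10494 - 1*3800)) + h(119) = (-14016 + (-10494 - 1*3800)) + 119 = (-14016 + (-10494 - 3800)) + 119 = (-14016 - 14294) + 119 = -28310 + 119 = -28191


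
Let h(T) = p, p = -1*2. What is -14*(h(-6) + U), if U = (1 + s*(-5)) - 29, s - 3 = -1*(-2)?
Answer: 770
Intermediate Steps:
s = 5 (s = 3 - 1*(-2) = 3 + 2 = 5)
p = -2
U = -53 (U = (1 + 5*(-5)) - 29 = (1 - 25) - 29 = -24 - 29 = -53)
h(T) = -2
-14*(h(-6) + U) = -14*(-2 - 53) = -14*(-55) = 770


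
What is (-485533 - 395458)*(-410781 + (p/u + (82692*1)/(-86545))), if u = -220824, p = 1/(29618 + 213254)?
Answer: 1679765021837860722589254671/4641578543165760 ≈ 3.6190e+11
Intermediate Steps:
p = 1/242872 ≈ 4.1174e-6
(-485533 - 395458)*(-410781 + (p/u + (82692*1)/(-86545))) = (-485533 - 395458)*(-410781 + ((1/242872)/(-220824) + (82692*1)/(-86545))) = -880991*(-410781 + ((1/242872)*(-1/220824) + 82692*(-1/86545))) = -880991*(-410781 + (-1/53631966528 - 82692/86545)) = -880991*(-410781 - 4434934576219921/4641578543165760) = -880991*(-1906676710474750278481/4641578543165760) = 1679765021837860722589254671/4641578543165760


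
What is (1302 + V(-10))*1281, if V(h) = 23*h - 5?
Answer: 1366827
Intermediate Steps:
V(h) = -5 + 23*h
(1302 + V(-10))*1281 = (1302 + (-5 + 23*(-10)))*1281 = (1302 + (-5 - 230))*1281 = (1302 - 235)*1281 = 1067*1281 = 1366827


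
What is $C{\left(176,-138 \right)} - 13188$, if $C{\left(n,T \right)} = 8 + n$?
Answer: $-13004$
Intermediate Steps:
$C{\left(176,-138 \right)} - 13188 = \left(8 + 176\right) - 13188 = 184 - 13188 = -13004$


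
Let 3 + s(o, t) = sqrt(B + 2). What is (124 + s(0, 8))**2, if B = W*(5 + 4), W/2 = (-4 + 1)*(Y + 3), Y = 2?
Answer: 14373 + 484*I*sqrt(67) ≈ 14373.0 + 3961.7*I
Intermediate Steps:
W = -30 (W = 2*((-4 + 1)*(2 + 3)) = 2*(-3*5) = 2*(-15) = -30)
B = -270 (B = -30*(5 + 4) = -30*9 = -270)
s(o, t) = -3 + 2*I*sqrt(67) (s(o, t) = -3 + sqrt(-270 + 2) = -3 + sqrt(-268) = -3 + 2*I*sqrt(67))
(124 + s(0, 8))**2 = (124 + (-3 + 2*I*sqrt(67)))**2 = (121 + 2*I*sqrt(67))**2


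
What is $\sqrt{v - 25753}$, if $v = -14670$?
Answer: $i \sqrt{40423} \approx 201.05 i$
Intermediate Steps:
$\sqrt{v - 25753} = \sqrt{-14670 - 25753} = \sqrt{-40423} = i \sqrt{40423}$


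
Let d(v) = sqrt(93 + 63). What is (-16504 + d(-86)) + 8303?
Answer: -8201 + 2*sqrt(39) ≈ -8188.5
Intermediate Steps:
d(v) = 2*sqrt(39) (d(v) = sqrt(156) = 2*sqrt(39))
(-16504 + d(-86)) + 8303 = (-16504 + 2*sqrt(39)) + 8303 = -8201 + 2*sqrt(39)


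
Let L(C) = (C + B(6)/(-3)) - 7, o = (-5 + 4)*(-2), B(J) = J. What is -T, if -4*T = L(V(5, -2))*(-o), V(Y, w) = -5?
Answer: 7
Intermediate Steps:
o = 2 (o = -1*(-2) = 2)
L(C) = -9 + C (L(C) = (C + 6/(-3)) - 7 = (C + 6*(-⅓)) - 7 = (C - 2) - 7 = (-2 + C) - 7 = -9 + C)
T = -7 (T = -(-9 - 5)*(-1*2)/4 = -(-7)*(-2)/2 = -¼*28 = -7)
-T = -1*(-7) = 7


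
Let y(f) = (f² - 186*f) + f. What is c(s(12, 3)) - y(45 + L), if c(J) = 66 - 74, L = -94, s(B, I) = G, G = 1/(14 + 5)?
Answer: -11474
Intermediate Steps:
G = 1/19 ≈ 0.052632
s(B, I) = 1/19
c(J) = -8
y(f) = f² - 185*f
c(s(12, 3)) - y(45 + L) = -8 - (45 - 94)*(-185 + (45 - 94)) = -8 - (-49)*(-185 - 49) = -8 - (-49)*(-234) = -8 - 1*11466 = -8 - 11466 = -11474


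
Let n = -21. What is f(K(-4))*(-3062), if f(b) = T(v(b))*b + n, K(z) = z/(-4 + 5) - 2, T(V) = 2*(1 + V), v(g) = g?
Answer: -119418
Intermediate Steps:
T(V) = 2 + 2*V
K(z) = -2 + z (K(z) = z/1 - 2 = 1*z - 2 = z - 2 = -2 + z)
f(b) = -21 + b*(2 + 2*b) (f(b) = (2 + 2*b)*b - 21 = b*(2 + 2*b) - 21 = -21 + b*(2 + 2*b))
f(K(-4))*(-3062) = (-21 + 2*(-2 - 4)*(1 + (-2 - 4)))*(-3062) = (-21 + 2*(-6)*(1 - 6))*(-3062) = (-21 + 2*(-6)*(-5))*(-3062) = (-21 + 60)*(-3062) = 39*(-3062) = -119418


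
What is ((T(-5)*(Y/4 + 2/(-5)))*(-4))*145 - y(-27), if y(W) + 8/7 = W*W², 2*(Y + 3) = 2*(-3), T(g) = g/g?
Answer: 145503/7 ≈ 20786.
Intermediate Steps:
T(g) = 1
Y = -6 (Y = -3 + (2*(-3))/2 = -3 + (½)*(-6) = -3 - 3 = -6)
y(W) = -8/7 + W³ (y(W) = -8/7 + W*W² = -8/7 + W³)
((T(-5)*(Y/4 + 2/(-5)))*(-4))*145 - y(-27) = ((1*(-6/4 + 2/(-5)))*(-4))*145 - (-8/7 + (-27)³) = ((1*(-6*¼ + 2*(-⅕)))*(-4))*145 - (-8/7 - 19683) = ((1*(-3/2 - ⅖))*(-4))*145 - 1*(-137789/7) = ((1*(-19/10))*(-4))*145 + 137789/7 = -19/10*(-4)*145 + 137789/7 = (38/5)*145 + 137789/7 = 1102 + 137789/7 = 145503/7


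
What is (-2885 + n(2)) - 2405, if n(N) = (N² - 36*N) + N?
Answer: -5356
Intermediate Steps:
n(N) = N² - 35*N
(-2885 + n(2)) - 2405 = (-2885 + 2*(-35 + 2)) - 2405 = (-2885 + 2*(-33)) - 2405 = (-2885 - 66) - 2405 = -2951 - 2405 = -5356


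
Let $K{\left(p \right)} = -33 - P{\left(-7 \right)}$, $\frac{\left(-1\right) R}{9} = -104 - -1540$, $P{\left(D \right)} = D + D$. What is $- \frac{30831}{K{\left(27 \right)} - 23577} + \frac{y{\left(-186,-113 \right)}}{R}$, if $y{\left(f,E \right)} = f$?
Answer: $\frac{33570725}{25412892} \approx 1.321$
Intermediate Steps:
$P{\left(D \right)} = 2 D$
$R = -12924$ ($R = - 9 \left(-104 - -1540\right) = - 9 \left(-104 + 1540\right) = \left(-9\right) 1436 = -12924$)
$K{\left(p \right)} = -19$ ($K{\left(p \right)} = -33 - 2 \left(-7\right) = -33 - -14 = -33 + 14 = -19$)
$- \frac{30831}{K{\left(27 \right)} - 23577} + \frac{y{\left(-186,-113 \right)}}{R} = - \frac{30831}{-19 - 23577} - \frac{186}{-12924} = - \frac{30831}{-19 - 23577} - - \frac{31}{2154} = - \frac{30831}{-23596} + \frac{31}{2154} = \left(-30831\right) \left(- \frac{1}{23596}\right) + \frac{31}{2154} = \frac{30831}{23596} + \frac{31}{2154} = \frac{33570725}{25412892}$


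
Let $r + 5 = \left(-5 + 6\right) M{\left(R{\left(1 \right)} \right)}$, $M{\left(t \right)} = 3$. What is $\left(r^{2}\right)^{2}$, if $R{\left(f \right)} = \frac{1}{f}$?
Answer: $16$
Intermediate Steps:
$r = -2$ ($r = -5 + \left(-5 + 6\right) 3 = -5 + 1 \cdot 3 = -5 + 3 = -2$)
$\left(r^{2}\right)^{2} = \left(\left(-2\right)^{2}\right)^{2} = 4^{2} = 16$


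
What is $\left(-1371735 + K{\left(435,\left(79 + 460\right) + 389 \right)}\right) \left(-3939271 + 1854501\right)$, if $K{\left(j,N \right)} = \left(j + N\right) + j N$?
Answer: $2015330480840$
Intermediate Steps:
$K{\left(j,N \right)} = N + j + N j$ ($K{\left(j,N \right)} = \left(N + j\right) + N j = N + j + N j$)
$\left(-1371735 + K{\left(435,\left(79 + 460\right) + 389 \right)}\right) \left(-3939271 + 1854501\right) = \left(-1371735 + \left(\left(\left(79 + 460\right) + 389\right) + 435 + \left(\left(79 + 460\right) + 389\right) 435\right)\right) \left(-3939271 + 1854501\right) = \left(-1371735 + \left(\left(539 + 389\right) + 435 + \left(539 + 389\right) 435\right)\right) \left(-2084770\right) = \left(-1371735 + \left(928 + 435 + 928 \cdot 435\right)\right) \left(-2084770\right) = \left(-1371735 + \left(928 + 435 + 403680\right)\right) \left(-2084770\right) = \left(-1371735 + 405043\right) \left(-2084770\right) = \left(-966692\right) \left(-2084770\right) = 2015330480840$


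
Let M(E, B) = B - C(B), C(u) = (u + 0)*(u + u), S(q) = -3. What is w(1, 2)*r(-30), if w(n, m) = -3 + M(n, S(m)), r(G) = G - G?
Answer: 0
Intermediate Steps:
r(G) = 0
C(u) = 2*u² (C(u) = u*(2*u) = 2*u²)
M(E, B) = B - 2*B²
w(n, m) = -24 (w(n, m) = -3 - 3*(1 - 2*(-3)) = -3 - 3*(1 + 6) = -3 - 3*7 = -3 - 21 = -24)
w(1, 2)*r(-30) = -24*0 = 0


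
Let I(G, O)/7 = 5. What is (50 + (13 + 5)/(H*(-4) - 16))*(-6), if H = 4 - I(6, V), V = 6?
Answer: -301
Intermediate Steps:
I(G, O) = 35 (I(G, O) = 7*5 = 35)
H = -31 (H = 4 - 1*35 = 4 - 35 = -31)
(50 + (13 + 5)/(H*(-4) - 16))*(-6) = (50 + (13 + 5)/(-31*(-4) - 16))*(-6) = (50 + 18/(124 - 16))*(-6) = (50 + 18/108)*(-6) = (50 + 18*(1/108))*(-6) = (50 + ⅙)*(-6) = (301/6)*(-6) = -301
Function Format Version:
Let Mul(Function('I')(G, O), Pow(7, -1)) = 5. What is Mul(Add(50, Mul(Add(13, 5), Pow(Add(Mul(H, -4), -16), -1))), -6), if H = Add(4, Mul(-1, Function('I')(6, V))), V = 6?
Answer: -301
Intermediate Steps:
Function('I')(G, O) = 35 (Function('I')(G, O) = Mul(7, 5) = 35)
H = -31 (H = Add(4, Mul(-1, 35)) = Add(4, -35) = -31)
Mul(Add(50, Mul(Add(13, 5), Pow(Add(Mul(H, -4), -16), -1))), -6) = Mul(Add(50, Mul(Add(13, 5), Pow(Add(Mul(-31, -4), -16), -1))), -6) = Mul(Add(50, Mul(18, Pow(Add(124, -16), -1))), -6) = Mul(Add(50, Mul(18, Pow(108, -1))), -6) = Mul(Add(50, Mul(18, Rational(1, 108))), -6) = Mul(Add(50, Rational(1, 6)), -6) = Mul(Rational(301, 6), -6) = -301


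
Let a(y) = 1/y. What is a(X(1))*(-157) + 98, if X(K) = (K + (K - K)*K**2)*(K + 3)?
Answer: 235/4 ≈ 58.750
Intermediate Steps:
X(K) = K*(3 + K) (X(K) = (K + 0*K**2)*(3 + K) = (K + 0)*(3 + K) = K*(3 + K))
a(X(1))*(-157) + 98 = -157/(1*(3 + 1)) + 98 = -157/(1*4) + 98 = -157/4 + 98 = 235/4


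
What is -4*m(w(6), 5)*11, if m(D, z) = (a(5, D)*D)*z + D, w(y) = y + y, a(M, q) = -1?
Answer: 2112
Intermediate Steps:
w(y) = 2*y
m(D, z) = D - D*z (m(D, z) = (-D)*z + D = -D*z + D = D - D*z)
-4*m(w(6), 5)*11 = -4*2*6*(1 - 1*5)*11 = -48*(1 - 5)*11 = -48*(-4)*11 = -4*(-48)*11 = 192*11 = 2112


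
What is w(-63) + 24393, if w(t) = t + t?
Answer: 24267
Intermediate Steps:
w(t) = 2*t
w(-63) + 24393 = 2*(-63) + 24393 = -126 + 24393 = 24267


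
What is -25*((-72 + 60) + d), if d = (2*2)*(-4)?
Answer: 700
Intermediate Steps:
d = -16 (d = 4*(-4) = -16)
-25*((-72 + 60) + d) = -25*((-72 + 60) - 16) = -25*(-12 - 16) = -25*(-28) = 700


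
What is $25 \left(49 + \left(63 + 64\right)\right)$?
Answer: $4400$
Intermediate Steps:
$25 \left(49 + \left(63 + 64\right)\right) = 25 \left(49 + 127\right) = 25 \cdot 176 = 4400$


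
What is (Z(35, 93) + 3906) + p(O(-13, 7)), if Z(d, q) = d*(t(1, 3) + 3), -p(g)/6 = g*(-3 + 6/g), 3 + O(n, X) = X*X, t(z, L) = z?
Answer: 4838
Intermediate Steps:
O(n, X) = -3 + X**2 (O(n, X) = -3 + X*X = -3 + X**2)
p(g) = -6*g*(-3 + 6/g)
Z(d, q) = 4*d (Z(d, q) = d*(1 + 3) = d*4 = 4*d)
(Z(35, 93) + 3906) + p(O(-13, 7)) = (4*35 + 3906) + (-36 + 18*(-3 + 7**2)) = (140 + 3906) + (-36 + 18*(-3 + 49)) = 4046 + (-36 + 18*46) = 4046 + (-36 + 828) = 4046 + 792 = 4838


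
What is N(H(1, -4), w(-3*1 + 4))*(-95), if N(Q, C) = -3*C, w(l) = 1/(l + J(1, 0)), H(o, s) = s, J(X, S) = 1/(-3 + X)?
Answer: 570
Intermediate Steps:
w(l) = 1/(-1/2 + l) (w(l) = 1/(l + 1/(-3 + 1)) = 1/(l + 1/(-2)) = 1/(l - 1/2) = 1/(-1/2 + l))
N(H(1, -4), w(-3*1 + 4))*(-95) = -6/(-1 + 2*(-3*1 + 4))*(-95) = -6/(-1 + 2*(-3 + 4))*(-95) = -6/(-1 + 2*1)*(-95) = -6/(-1 + 2)*(-95) = -6/1*(-95) = -6*(-95) = 570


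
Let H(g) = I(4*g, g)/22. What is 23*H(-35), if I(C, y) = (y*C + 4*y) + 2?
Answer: 54763/11 ≈ 4978.5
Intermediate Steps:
I(C, y) = 2 + 4*y + C*y (I(C, y) = (C*y + 4*y) + 2 = (4*y + C*y) + 2 = 2 + 4*y + C*y)
H(g) = 1/11 + 2*g/11 + 2*g**2/11 (H(g) = (2 + 4*g + (4*g)*g)/22 = (2 + 4*g + 4*g**2)*(1/22) = 1/11 + 2*g/11 + 2*g**2/11)
23*H(-35) = 23*(1/11 + (2/11)*(-35) + (2/11)*(-35)**2) = 23*(1/11 - 70/11 + (2/11)*1225) = 23*(1/11 - 70/11 + 2450/11) = 23*(2381/11) = 54763/11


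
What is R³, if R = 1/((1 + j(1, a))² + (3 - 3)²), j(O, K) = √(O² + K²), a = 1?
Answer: (1 + √2)⁻⁶ ≈ 0.0050506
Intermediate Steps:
j(O, K) = √(K² + O²)
R = (1 + √2)⁻² (R = 1/((1 + √(1² + 1²))² + (3 - 3)²) = 1/((1 + √(1 + 1))² + 0²) = 1/((1 + √2)² + 0) = 1/((1 + √2)²) = (1 + √2)⁻² ≈ 0.17157)
R³ = ((1 + √2)⁻²)³ = (1 + √2)⁻⁶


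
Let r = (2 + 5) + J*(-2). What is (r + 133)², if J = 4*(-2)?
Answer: 24336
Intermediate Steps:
J = -8
r = 23 (r = (2 + 5) - 8*(-2) = 7 + 16 = 23)
(r + 133)² = (23 + 133)² = 156² = 24336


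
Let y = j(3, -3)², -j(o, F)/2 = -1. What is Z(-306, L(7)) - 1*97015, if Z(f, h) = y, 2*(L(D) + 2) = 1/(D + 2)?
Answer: -97011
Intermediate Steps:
j(o, F) = 2 (j(o, F) = -2*(-1) = 2)
L(D) = -2 + 1/(2*(2 + D)) (L(D) = -2 + 1/(2*(D + 2)) = -2 + 1/(2*(2 + D)))
y = 4 (y = 2² = 4)
Z(f, h) = 4
Z(-306, L(7)) - 1*97015 = 4 - 1*97015 = 4 - 97015 = -97011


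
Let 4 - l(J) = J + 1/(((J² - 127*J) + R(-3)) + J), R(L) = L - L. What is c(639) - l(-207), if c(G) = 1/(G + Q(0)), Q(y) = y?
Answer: -1032647581/4894101 ≈ -211.00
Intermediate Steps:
R(L) = 0
c(G) = 1/G (c(G) = 1/(G + 0) = 1/G)
l(J) = 4 - J - 1/(J² - 126*J) (l(J) = 4 - (J + 1/(((J² - 127*J) + 0) + J)) = 4 - (J + 1/((J² - 127*J) + J)) = 4 - (J + 1/(J² - 126*J)) = 4 + (-J - 1/(J² - 126*J)) = 4 - J - 1/(J² - 126*J))
c(639) - l(-207) = 1/639 - (-1 - 1*(-207)³ - 504*(-207) + 130*(-207)²)/((-207)*(-126 - 207)) = 1/639 - (-1)*(-1 - 1*(-8869743) + 104328 + 130*42849)/(207*(-333)) = 1/639 - (-1)*(-1)*(-1 + 8869743 + 104328 + 5570370)/(207*333) = 1/639 - (-1)*(-1)*14544440/(207*333) = 1/639 - 1*14544440/68931 = 1/639 - 14544440/68931 = -1032647581/4894101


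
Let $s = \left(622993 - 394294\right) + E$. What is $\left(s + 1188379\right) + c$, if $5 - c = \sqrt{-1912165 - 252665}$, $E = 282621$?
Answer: $1699704 - i \sqrt{2164830} \approx 1.6997 \cdot 10^{6} - 1471.3 i$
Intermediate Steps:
$s = 511320$ ($s = \left(622993 - 394294\right) + 282621 = 228699 + 282621 = 511320$)
$c = 5 - i \sqrt{2164830}$ ($c = 5 - \sqrt{-1912165 - 252665} = 5 - \sqrt{-2164830} = 5 - i \sqrt{2164830} \approx 5.0 - 1471.3 i$)
$\left(s + 1188379\right) + c = \left(511320 + 1188379\right) + \left(5 - i \sqrt{2164830}\right) = 1699699 + \left(5 - i \sqrt{2164830}\right) = 1699704 - i \sqrt{2164830}$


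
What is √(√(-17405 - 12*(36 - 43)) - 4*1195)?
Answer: √(-4780 + I*√17321) ≈ 0.9517 + 69.144*I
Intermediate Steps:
√(√(-17405 - 12*(36 - 43)) - 4*1195) = √(√(-17405 - 12*(-7)) - 4780) = √(√(-17405 + 84) - 4780) = √(√(-17321) - 4780) = √(I*√17321 - 4780) = √(-4780 + I*√17321)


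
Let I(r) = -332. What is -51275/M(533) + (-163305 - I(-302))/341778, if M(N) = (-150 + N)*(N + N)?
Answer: -21015739361/34885109571 ≈ -0.60243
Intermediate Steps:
M(N) = 2*N*(-150 + N) (M(N) = (-150 + N)*(2*N) = 2*N*(-150 + N))
-51275/M(533) + (-163305 - I(-302))/341778 = -51275*1/(1066*(-150 + 533)) + (-163305 - 1*(-332))/341778 = -51275/(2*533*383) + (-163305 + 332)*(1/341778) = -51275/408278 - 162973*1/341778 = -51275*1/408278 - 162973/341778 = -51275/408278 - 162973/341778 = -21015739361/34885109571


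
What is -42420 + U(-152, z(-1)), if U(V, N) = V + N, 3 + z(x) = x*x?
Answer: -42574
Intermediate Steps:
z(x) = -3 + x**2 (z(x) = -3 + x*x = -3 + x**2)
U(V, N) = N + V
-42420 + U(-152, z(-1)) = -42420 + ((-3 + (-1)**2) - 152) = -42420 + ((-3 + 1) - 152) = -42420 + (-2 - 152) = -42420 - 154 = -42574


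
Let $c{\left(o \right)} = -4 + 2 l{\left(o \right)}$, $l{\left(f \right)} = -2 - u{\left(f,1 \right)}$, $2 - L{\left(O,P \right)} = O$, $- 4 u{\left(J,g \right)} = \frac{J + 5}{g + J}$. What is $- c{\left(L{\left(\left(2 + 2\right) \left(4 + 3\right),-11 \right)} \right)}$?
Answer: $\frac{379}{50} \approx 7.58$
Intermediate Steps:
$u{\left(J,g \right)} = - \frac{5 + J}{4 \left(J + g\right)}$ ($u{\left(J,g \right)} = - \frac{\left(J + 5\right) \frac{1}{g + J}}{4} = - \frac{\left(5 + J\right) \frac{1}{J + g}}{4} = - \frac{\frac{1}{J + g} \left(5 + J\right)}{4} = - \frac{5 + J}{4 \left(J + g\right)}$)
$L{\left(O,P \right)} = 2 - O$
$l{\left(f \right)} = -2 - \frac{-5 - f}{4 \left(1 + f\right)}$ ($l{\left(f \right)} = -2 - \frac{-5 - f}{4 \left(f + 1\right)} = -2 - \frac{-5 - f}{4 \left(1 + f\right)}$)
$c{\left(o \right)} = -4 + \frac{-3 - 7 o}{2 \left(1 + o\right)}$ ($c{\left(o \right)} = -4 + 2 \frac{-3 - 7 o}{4 \left(1 + o\right)} = -4 + \frac{-3 - 7 o}{2 \left(1 + o\right)}$)
$- c{\left(L{\left(\left(2 + 2\right) \left(4 + 3\right),-11 \right)} \right)} = - \frac{-11 - 15 \left(2 - \left(2 + 2\right) \left(4 + 3\right)\right)}{2 \left(1 + \left(2 - \left(2 + 2\right) \left(4 + 3\right)\right)\right)} = - \frac{-11 - 15 \left(2 - 4 \cdot 7\right)}{2 \left(1 + \left(2 - 4 \cdot 7\right)\right)} = - \frac{-11 - 15 \left(2 - 28\right)}{2 \left(1 + \left(2 - 28\right)\right)} = - \frac{-11 - -390}{2 \left(1 - 26\right)} = - \frac{-11 + 390}{2 \left(-25\right)} = - \frac{\left(-1\right) 379}{2 \cdot 25} = \left(-1\right) \left(- \frac{379}{50}\right) = \frac{379}{50}$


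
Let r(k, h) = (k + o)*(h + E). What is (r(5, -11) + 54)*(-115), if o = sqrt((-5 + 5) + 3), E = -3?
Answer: 1840 + 1610*sqrt(3) ≈ 4628.6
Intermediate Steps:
o = sqrt(3) (o = sqrt(0 + 3) = sqrt(3) ≈ 1.7320)
r(k, h) = (-3 + h)*(k + sqrt(3)) (r(k, h) = (k + sqrt(3))*(h - 3) = (k + sqrt(3))*(-3 + h) = (-3 + h)*(k + sqrt(3)))
(r(5, -11) + 54)*(-115) = ((-3*5 - 3*sqrt(3) - 11*5 - 11*sqrt(3)) + 54)*(-115) = ((-15 - 3*sqrt(3) - 55 - 11*sqrt(3)) + 54)*(-115) = ((-70 - 14*sqrt(3)) + 54)*(-115) = (-16 - 14*sqrt(3))*(-115) = 1840 + 1610*sqrt(3)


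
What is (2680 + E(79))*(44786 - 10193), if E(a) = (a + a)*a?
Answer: 524499066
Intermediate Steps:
E(a) = 2*a² (E(a) = (2*a)*a = 2*a²)
(2680 + E(79))*(44786 - 10193) = (2680 + 2*79²)*(44786 - 10193) = (2680 + 2*6241)*34593 = (2680 + 12482)*34593 = 15162*34593 = 524499066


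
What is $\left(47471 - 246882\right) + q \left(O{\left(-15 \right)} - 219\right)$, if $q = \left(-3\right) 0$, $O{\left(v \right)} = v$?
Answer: $-199411$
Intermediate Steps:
$q = 0$
$\left(47471 - 246882\right) + q \left(O{\left(-15 \right)} - 219\right) = \left(47471 - 246882\right) + 0 \left(-15 - 219\right) = -199411 + 0 \left(-15 - 219\right) = -199411 + 0 \left(-234\right) = -199411 + 0 = -199411$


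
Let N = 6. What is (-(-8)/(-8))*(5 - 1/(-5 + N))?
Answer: -4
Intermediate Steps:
(-(-8)/(-8))*(5 - 1/(-5 + N)) = (-(-8)/(-8))*(5 - 1/(-5 + 6)) = (-(-8)*(-1)/8)*(5 - 1/1) = (-1*1)*(5 - 1*1) = -(5 - 1) = -1*4 = -4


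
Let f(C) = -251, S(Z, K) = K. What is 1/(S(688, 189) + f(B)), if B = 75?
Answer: -1/62 ≈ -0.016129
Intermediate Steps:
1/(S(688, 189) + f(B)) = 1/(189 - 251) = 1/(-62) = -1/62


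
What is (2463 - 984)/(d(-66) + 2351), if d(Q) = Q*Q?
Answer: 1479/6707 ≈ 0.22052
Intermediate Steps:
d(Q) = Q²
(2463 - 984)/(d(-66) + 2351) = (2463 - 984)/((-66)² + 2351) = 1479/(4356 + 2351) = 1479/6707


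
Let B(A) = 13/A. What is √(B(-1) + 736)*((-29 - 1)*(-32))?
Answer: 960*√723 ≈ 25813.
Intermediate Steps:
√(B(-1) + 736)*((-29 - 1)*(-32)) = √(13/(-1) + 736)*((-29 - 1)*(-32)) = √(13*(-1) + 736)*(-30*(-32)) = √(-13 + 736)*960 = √723*960 = 960*√723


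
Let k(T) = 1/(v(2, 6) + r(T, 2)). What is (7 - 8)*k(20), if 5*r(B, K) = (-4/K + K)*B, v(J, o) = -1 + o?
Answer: -⅕ ≈ -0.20000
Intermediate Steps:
r(B, K) = B*(K - 4/K)/5 (r(B, K) = ((-4/K + K)*B)/5 = ((K - 4/K)*B)/5 = (B*(K - 4/K))/5 = B*(K - 4/K)/5)
k(T) = ⅕ (k(T) = 1/((-1 + 6) + (⅕)*T*(-4 + 2²)/2) = 1/(5 + (⅕)*T*(½)*(-4 + 4)) = 1/(5 + (⅕)*T*(½)*0) = 1/(5 + 0) = 1/5 = ⅕)
(7 - 8)*k(20) = (7 - 8)*(⅕) = -1*⅕ = -⅕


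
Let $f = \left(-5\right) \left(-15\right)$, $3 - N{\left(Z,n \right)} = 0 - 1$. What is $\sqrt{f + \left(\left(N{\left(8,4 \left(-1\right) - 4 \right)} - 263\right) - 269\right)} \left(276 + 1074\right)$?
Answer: $1350 i \sqrt{453} \approx 28733.0 i$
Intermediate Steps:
$N{\left(Z,n \right)} = 4$ ($N{\left(Z,n \right)} = 3 - \left(0 - 1\right) = 3 - -1 = 3 + 1 = 4$)
$f = 75$
$\sqrt{f + \left(\left(N{\left(8,4 \left(-1\right) - 4 \right)} - 263\right) - 269\right)} \left(276 + 1074\right) = \sqrt{75 + \left(\left(4 - 263\right) - 269\right)} \left(276 + 1074\right) = \sqrt{75 - 528} \cdot 1350 = \sqrt{-453} \cdot 1350 = i \sqrt{453} \cdot 1350 = 1350 i \sqrt{453}$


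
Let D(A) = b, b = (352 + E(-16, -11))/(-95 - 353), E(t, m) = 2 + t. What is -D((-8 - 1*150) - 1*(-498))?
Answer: 169/224 ≈ 0.75446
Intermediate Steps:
b = -169/224 (b = (352 + (2 - 16))/(-95 - 353) = (352 - 14)/(-448) = 338*(-1/448) = -169/224 ≈ -0.75446)
D(A) = -169/224
-D((-8 - 1*150) - 1*(-498)) = -1*(-169/224) = 169/224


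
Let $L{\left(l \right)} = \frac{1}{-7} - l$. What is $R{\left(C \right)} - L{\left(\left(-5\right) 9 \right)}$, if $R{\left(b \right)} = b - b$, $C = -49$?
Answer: $- \frac{314}{7} \approx -44.857$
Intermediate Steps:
$L{\left(l \right)} = - \frac{1}{7} - l$
$R{\left(b \right)} = 0$
$R{\left(C \right)} - L{\left(\left(-5\right) 9 \right)} = 0 - \left(- \frac{1}{7} - \left(-5\right) 9\right) = 0 - \left(- \frac{1}{7} - -45\right) = 0 - \left(- \frac{1}{7} + 45\right) = 0 - \frac{314}{7} = - \frac{314}{7}$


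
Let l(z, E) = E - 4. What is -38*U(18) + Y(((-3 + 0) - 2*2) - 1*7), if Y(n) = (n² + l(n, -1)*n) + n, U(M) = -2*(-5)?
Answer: -128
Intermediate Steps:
U(M) = 10
l(z, E) = -4 + E
Y(n) = n² - 4*n (Y(n) = (n² + (-4 - 1)*n) + n = (n² - 5*n) + n = n² - 4*n)
-38*U(18) + Y(((-3 + 0) - 2*2) - 1*7) = -38*10 + (((-3 + 0) - 2*2) - 1*7)*(-4 + (((-3 + 0) - 2*2) - 1*7)) = -380 + ((-3 - 4) - 7)*(-4 + ((-3 - 4) - 7)) = -380 + (-7 - 7)*(-4 + (-7 - 7)) = -380 - 14*(-4 - 14) = -380 - 14*(-18) = -380 + 252 = -128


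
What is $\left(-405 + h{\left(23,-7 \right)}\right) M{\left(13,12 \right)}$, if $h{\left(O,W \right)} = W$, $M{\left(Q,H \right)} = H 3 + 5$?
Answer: $-16892$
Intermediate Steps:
$M{\left(Q,H \right)} = 5 + 3 H$ ($M{\left(Q,H \right)} = 3 H + 5 = 5 + 3 H$)
$\left(-405 + h{\left(23,-7 \right)}\right) M{\left(13,12 \right)} = \left(-405 - 7\right) \left(5 + 3 \cdot 12\right) = - 412 \left(5 + 36\right) = \left(-412\right) 41 = -16892$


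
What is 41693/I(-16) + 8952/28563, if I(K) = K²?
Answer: 397722957/2437376 ≈ 163.18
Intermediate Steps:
41693/I(-16) + 8952/28563 = 41693/((-16)²) + 8952/28563 = 41693/256 + 8952*(1/28563) = 41693*(1/256) + 2984/9521 = 41693/256 + 2984/9521 = 397722957/2437376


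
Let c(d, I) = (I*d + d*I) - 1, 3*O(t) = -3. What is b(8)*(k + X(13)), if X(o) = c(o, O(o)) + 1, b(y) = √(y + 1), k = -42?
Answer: -204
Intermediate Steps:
O(t) = -1 (O(t) = (⅓)*(-3) = -1)
c(d, I) = -1 + 2*I*d (c(d, I) = (I*d + I*d) - 1 = 2*I*d - 1 = -1 + 2*I*d)
b(y) = √(1 + y)
X(o) = -2*o (X(o) = (-1 + 2*(-1)*o) + 1 = (-1 - 2*o) + 1 = -2*o)
b(8)*(k + X(13)) = √(1 + 8)*(-42 - 2*13) = √9*(-42 - 26) = 3*(-68) = -204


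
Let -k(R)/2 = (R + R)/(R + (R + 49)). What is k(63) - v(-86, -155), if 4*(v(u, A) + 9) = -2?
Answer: 403/50 ≈ 8.0600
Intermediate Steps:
v(u, A) = -19/2 (v(u, A) = -9 + (¼)*(-2) = -9 - ½ = -19/2)
k(R) = -4*R/(49 + 2*R) (k(R) = -2*(R + R)/(R + (R + 49)) = -2*2*R/(R + (49 + R)) = -2*2*R/(49 + 2*R) = -4*R/(49 + 2*R))
k(63) - v(-86, -155) = -4*63/(49 + 2*63) - 1*(-19/2) = -4*63/(49 + 126) + 19/2 = -4*63/175 + 19/2 = -4*63*1/175 + 19/2 = -36/25 + 19/2 = 403/50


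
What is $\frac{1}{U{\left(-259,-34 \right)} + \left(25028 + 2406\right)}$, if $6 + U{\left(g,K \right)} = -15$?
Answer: $\frac{1}{27413} \approx 3.6479 \cdot 10^{-5}$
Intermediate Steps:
$U{\left(g,K \right)} = -21$ ($U{\left(g,K \right)} = -6 - 15 = -21$)
$\frac{1}{U{\left(-259,-34 \right)} + \left(25028 + 2406\right)} = \frac{1}{-21 + \left(25028 + 2406\right)} = \frac{1}{-21 + 27434} = \frac{1}{27413}$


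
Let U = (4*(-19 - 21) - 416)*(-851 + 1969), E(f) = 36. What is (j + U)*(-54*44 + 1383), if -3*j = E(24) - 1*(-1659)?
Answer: 640021269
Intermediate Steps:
U = -643968 (U = (4*(-40) - 416)*1118 = (-160 - 416)*1118 = -576*1118 = -643968)
j = -565 (j = -(36 - 1*(-1659))/3 = -(36 + 1659)/3 = -⅓*1695 = -565)
(j + U)*(-54*44 + 1383) = (-565 - 643968)*(-54*44 + 1383) = -644533*(-2376 + 1383) = -644533*(-993) = 640021269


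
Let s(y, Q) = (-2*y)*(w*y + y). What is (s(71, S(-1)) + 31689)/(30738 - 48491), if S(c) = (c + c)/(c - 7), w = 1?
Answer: -11525/17753 ≈ -0.64919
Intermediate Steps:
S(c) = 2*c/(-7 + c) (S(c) = (2*c)/(-7 + c) = 2*c/(-7 + c))
s(y, Q) = -4*y² (s(y, Q) = (-2*y)*(1*y + y) = (-2*y)*(y + y) = (-2*y)*(2*y) = -4*y²)
(s(71, S(-1)) + 31689)/(30738 - 48491) = (-4*71² + 31689)/(30738 - 48491) = (-4*5041 + 31689)/(-17753) = (-20164 + 31689)*(-1/17753) = 11525*(-1/17753) = -11525/17753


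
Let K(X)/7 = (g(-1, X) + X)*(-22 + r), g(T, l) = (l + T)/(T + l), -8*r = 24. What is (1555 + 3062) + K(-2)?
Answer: 4792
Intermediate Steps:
r = -3 (r = -⅛*24 = -3)
g(T, l) = 1 (g(T, l) = (T + l)/(T + l) = 1)
K(X) = -175 - 175*X (K(X) = 7*((1 + X)*(-22 - 3)) = 7*((1 + X)*(-25)) = 7*(-25 - 25*X) = -175 - 175*X)
(1555 + 3062) + K(-2) = (1555 + 3062) + (-175 - 175*(-2)) = 4617 + (-175 + 350) = 4617 + 175 = 4792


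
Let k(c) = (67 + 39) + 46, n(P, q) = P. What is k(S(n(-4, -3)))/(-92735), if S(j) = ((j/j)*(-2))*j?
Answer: -152/92735 ≈ -0.0016391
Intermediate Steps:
S(j) = -2*j (S(j) = (1*(-2))*j = -2*j)
k(c) = 152 (k(c) = 106 + 46 = 152)
k(S(n(-4, -3)))/(-92735) = 152/(-92735) = 152*(-1/92735) = -152/92735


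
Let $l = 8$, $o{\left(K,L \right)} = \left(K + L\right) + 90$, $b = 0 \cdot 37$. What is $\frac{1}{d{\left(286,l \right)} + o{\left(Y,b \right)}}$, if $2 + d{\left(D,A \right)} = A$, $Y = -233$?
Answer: $- \frac{1}{137} \approx -0.0072993$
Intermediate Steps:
$b = 0$
$o{\left(K,L \right)} = 90 + K + L$
$d{\left(D,A \right)} = -2 + A$
$\frac{1}{d{\left(286,l \right)} + o{\left(Y,b \right)}} = \frac{1}{\left(-2 + 8\right) + \left(90 - 233 + 0\right)} = \frac{1}{6 - 143} = \frac{1}{-137} = - \frac{1}{137}$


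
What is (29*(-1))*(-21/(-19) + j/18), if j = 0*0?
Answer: -609/19 ≈ -32.053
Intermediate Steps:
j = 0
(29*(-1))*(-21/(-19) + j/18) = (29*(-1))*(-21/(-19) + 0/18) = -29*(-21*(-1/19) + 0*(1/18)) = -29*(21/19 + 0) = -29*21/19 = -609/19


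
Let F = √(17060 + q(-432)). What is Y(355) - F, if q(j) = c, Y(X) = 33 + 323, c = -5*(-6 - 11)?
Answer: 356 - 3*√1905 ≈ 225.06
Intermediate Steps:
c = 85 (c = -5*(-17) = 85)
Y(X) = 356
q(j) = 85
F = 3*√1905 (F = √(17060 + 85) = √17145 = 3*√1905 ≈ 130.94)
Y(355) - F = 356 - 3*√1905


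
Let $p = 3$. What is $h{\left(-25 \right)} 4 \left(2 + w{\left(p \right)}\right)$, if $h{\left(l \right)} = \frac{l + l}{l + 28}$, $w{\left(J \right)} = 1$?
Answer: $-200$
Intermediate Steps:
$h{\left(l \right)} = \frac{2 l}{28 + l}$
$h{\left(-25 \right)} 4 \left(2 + w{\left(p \right)}\right) = 2 \left(-25\right) \frac{1}{28 - 25} \cdot 4 \left(2 + 1\right) = 2 \left(-25\right) \frac{1}{3} \cdot 4 \cdot 3 = 2 \left(-25\right) \frac{1}{3} \cdot 12 = \left(- \frac{50}{3}\right) 12 = -200$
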